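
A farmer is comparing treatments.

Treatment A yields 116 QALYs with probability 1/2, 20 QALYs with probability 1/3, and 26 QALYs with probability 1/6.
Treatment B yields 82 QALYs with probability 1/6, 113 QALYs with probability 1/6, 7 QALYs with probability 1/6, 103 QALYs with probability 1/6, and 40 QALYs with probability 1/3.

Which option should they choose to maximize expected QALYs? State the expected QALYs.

Treatment A = 1/2 × 116 + 1/3 × 20 + 1/6 × 26 = 58 + 6.6667 + 4.3333 = 69
Treatment B = 1/6 × 82 + 1/6 × 113 + 1/6 × 7 + 1/6 × 103 + 1/3 × 40 = 13.6667 + 18.8333 + 1.1667 + 17.1667 + 13.3333 = 64.1667

Treatment A (69 QALYs)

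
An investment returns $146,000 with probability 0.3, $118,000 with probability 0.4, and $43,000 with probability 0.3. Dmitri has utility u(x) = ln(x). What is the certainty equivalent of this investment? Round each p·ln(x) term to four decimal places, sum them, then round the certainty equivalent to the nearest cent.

$92,920.54

E[u] = 0.3·ln(146000) + 0.4·ln(118000) + 0.3·ln(43000) = 3.5674 + 4.6714 + 3.2007 = 11.4395
CE = e^11.4395 ≈ 92920.54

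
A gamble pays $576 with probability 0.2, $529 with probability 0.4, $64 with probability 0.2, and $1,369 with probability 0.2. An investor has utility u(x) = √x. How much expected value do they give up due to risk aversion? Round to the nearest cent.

E[u] = 0.2·√576 + 0.4·√529 + 0.2·√64 + 0.2·√1369 = 0.2·24 + 0.4·23 + 0.2·8 + 0.2·37 = 23
CE = (23)² = 529
Risk premium = EV − CE = 613.4 − 529 = 84.4

$84.40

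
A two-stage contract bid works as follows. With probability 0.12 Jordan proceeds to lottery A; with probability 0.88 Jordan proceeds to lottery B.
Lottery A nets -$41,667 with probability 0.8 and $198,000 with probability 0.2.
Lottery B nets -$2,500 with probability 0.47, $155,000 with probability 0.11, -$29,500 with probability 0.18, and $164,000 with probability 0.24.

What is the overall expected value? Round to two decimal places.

EV(A) = 0.8 × (-41667) + 0.2 × 198000 = -33333.6 + 39600 = 6266.4
EV(B) = 0.47 × (-2500) + 0.11 × 155000 + 0.18 × (-29500) + 0.24 × 164000 = -1175 + 17050 − 5310 + 39360 = 49925
Overall = 0.12 × 6266.4 + 0.88 × 49925 = 751.968 + 43934 = 44685.968

$44,685.97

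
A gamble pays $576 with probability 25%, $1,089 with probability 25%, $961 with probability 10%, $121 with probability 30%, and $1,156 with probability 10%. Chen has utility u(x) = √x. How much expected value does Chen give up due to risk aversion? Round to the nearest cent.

$85.85

E[u] = 0.25·√576 + 0.25·√1089 + 0.1·√961 + 0.3·√121 + 0.1·√1156 = 0.25·24 + 0.25·33 + 0.1·31 + 0.3·11 + 0.1·34 = 24.05
CE = (24.05)² = 578.4025
Risk premium = EV − CE = 664.25 − 578.4025 = 85.8475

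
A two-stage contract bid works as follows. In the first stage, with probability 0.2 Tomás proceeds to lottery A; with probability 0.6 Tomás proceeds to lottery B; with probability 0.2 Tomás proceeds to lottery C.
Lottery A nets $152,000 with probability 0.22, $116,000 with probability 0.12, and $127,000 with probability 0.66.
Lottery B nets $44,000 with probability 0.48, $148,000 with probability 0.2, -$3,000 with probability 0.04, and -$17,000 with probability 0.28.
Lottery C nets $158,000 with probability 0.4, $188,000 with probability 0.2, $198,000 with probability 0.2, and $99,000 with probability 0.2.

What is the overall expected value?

EV(A) = 0.22 × 152000 + 0.12 × 116000 + 0.66 × 127000 = 33440 + 13920 + 83820 = 131180
EV(B) = 0.48 × 44000 + 0.2 × 148000 + 0.04 × (-3000) + 0.28 × (-17000) = 21120 + 29600 − 120 − 4760 = 45840
EV(C) = 0.4 × 158000 + 0.2 × 188000 + 0.2 × 198000 + 0.2 × 99000 = 63200 + 37600 + 39600 + 19800 = 160200
Overall = 0.2 × 131180 + 0.6 × 45840 + 0.2 × 160200 = 26236 + 27504 + 32040 = 85780

$85,780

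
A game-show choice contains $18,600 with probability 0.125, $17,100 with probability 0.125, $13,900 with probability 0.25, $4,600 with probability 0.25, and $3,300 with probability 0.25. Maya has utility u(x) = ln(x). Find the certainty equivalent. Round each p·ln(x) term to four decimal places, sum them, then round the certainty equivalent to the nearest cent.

E[u] = 0.125·ln(18600) + 0.125·ln(17100) + 0.25·ln(13900) + 0.25·ln(4600) + 0.25·ln(3300) = 1.2289 + 1.2184 + 2.3849 + 2.1085 + 2.0254 = 8.9661
CE = e^8.9661 ≈ 7832.99

$7,832.99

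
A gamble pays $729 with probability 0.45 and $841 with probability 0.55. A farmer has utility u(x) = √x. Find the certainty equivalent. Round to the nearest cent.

$789.61

E[u] = 0.45·√729 + 0.55·√841 = 0.45·27 + 0.55·29 = 28.1
CE = (28.1)² = 789.61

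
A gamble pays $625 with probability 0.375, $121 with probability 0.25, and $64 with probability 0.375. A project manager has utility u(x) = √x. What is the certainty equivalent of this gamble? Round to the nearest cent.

E[u] = 0.375·√625 + 0.25·√121 + 0.375·√64 = 0.375·25 + 0.25·11 + 0.375·8 = 15.125
CE = (15.125)² = 228.765625

$228.77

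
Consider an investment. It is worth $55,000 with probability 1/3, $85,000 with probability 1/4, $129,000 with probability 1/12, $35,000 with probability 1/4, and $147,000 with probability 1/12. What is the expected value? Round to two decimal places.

EV = 1/3 × 55000 + 1/4 × 85000 + 1/12 × 129000 + 1/4 × 35000 + 1/12 × 147000 = 18333.3333 + 21250 + 10750 + 8750 + 12250 = 71333.3333

$71,333.33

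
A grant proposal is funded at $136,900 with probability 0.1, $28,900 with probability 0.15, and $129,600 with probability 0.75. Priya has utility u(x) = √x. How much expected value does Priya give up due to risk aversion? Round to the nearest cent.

$4,668.75

E[u] = 0.1·√136900 + 0.15·√28900 + 0.75·√129600 = 0.1·370 + 0.15·170 + 0.75·360 = 332.5
CE = (332.5)² = 110556.25
Risk premium = EV − CE = 115225 − 110556.25 = 4668.75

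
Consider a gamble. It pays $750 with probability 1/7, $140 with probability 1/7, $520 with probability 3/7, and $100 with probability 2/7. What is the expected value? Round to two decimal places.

$378.57

EV = 1/7 × 750 + 1/7 × 140 + 3/7 × 520 + 2/7 × 100 = 107.1429 + 20 + 222.8571 + 28.5714 = 378.5714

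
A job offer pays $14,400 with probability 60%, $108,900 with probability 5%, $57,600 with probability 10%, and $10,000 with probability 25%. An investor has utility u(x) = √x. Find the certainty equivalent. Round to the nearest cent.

E[u] = 0.6·√14400 + 0.05·√108900 + 0.1·√57600 + 0.25·√10000 = 0.6·120 + 0.05·330 + 0.1·240 + 0.25·100 = 137.5
CE = (137.5)² = 18906.25

$18,906.25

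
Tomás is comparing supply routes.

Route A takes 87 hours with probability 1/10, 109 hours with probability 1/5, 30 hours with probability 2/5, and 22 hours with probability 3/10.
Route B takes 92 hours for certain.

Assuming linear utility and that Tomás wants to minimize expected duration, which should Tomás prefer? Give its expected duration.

Route A (49.1 hours)

Route A = 1/10 × 87 + 1/5 × 109 + 2/5 × 30 + 3/10 × 22 = 8.7 + 21.8 + 12 + 6.6 = 49.1
Route B: 92 (certain)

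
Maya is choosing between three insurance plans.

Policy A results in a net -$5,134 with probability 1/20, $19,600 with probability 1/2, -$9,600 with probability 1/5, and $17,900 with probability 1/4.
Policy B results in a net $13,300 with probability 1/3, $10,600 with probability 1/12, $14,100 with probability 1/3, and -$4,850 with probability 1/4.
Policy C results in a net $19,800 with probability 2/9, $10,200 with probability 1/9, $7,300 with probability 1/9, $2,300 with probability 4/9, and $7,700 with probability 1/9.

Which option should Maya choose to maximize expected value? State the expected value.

Policy A = 1/20 × (-5134) + 1/2 × 19600 + 1/5 × (-9600) + 1/4 × 17900 = -256.7 + 9800 − 1920 + 4475 = 12098.3
Policy B = 1/3 × 13300 + 1/12 × 10600 + 1/3 × 14100 + 1/4 × (-4850) = 4433.3333 + 883.3333 + 4700 − 1212.5 = 8804.1667
Policy C = 2/9 × 19800 + 1/9 × 10200 + 1/9 × 7300 + 4/9 × 2300 + 1/9 × 7700 = 4400 + 1133.3333 + 811.1111 + 1022.2222 + 855.5556 = 8222.2222

Policy A ($12,098.30)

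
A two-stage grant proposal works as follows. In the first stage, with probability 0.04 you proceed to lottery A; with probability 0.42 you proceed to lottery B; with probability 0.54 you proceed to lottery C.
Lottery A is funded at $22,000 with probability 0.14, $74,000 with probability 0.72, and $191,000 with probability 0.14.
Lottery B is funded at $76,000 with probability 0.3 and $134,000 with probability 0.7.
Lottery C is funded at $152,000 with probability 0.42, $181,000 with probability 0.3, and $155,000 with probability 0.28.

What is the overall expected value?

$139,527.60

EV(A) = 0.14 × 22000 + 0.72 × 74000 + 0.14 × 191000 = 3080 + 53280 + 26740 = 83100
EV(B) = 0.3 × 76000 + 0.7 × 134000 = 22800 + 93800 = 116600
EV(C) = 0.42 × 152000 + 0.3 × 181000 + 0.28 × 155000 = 63840 + 54300 + 43400 = 161540
Overall = 0.04 × 83100 + 0.42 × 116600 + 0.54 × 161540 = 3324 + 48972 + 87231.6 = 139527.6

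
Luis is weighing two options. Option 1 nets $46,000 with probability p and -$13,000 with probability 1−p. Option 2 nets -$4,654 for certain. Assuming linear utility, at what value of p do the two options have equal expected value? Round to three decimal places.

p = 0.141

p·46000 + (1−p)·(-13000) = -4654
59000p − 13000 = -4654
p = (-4654 + 13000) / 59000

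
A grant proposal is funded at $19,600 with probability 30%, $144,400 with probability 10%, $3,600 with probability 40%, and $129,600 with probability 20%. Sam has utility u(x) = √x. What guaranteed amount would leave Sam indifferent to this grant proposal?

E[u] = 0.3·√19600 + 0.1·√144400 + 0.4·√3600 + 0.2·√129600 = 0.3·140 + 0.1·380 + 0.4·60 + 0.2·360 = 176
CE = (176)² = 30976

$30,976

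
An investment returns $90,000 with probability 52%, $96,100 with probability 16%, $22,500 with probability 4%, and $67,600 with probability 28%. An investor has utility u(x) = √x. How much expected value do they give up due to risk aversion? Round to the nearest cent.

E[u] = 0.52·√90000 + 0.16·√96100 + 0.04·√22500 + 0.28·√67600 = 0.52·300 + 0.16·310 + 0.04·150 + 0.28·260 = 284.4
CE = (284.4)² = 80883.36
Risk premium = EV − CE = 82004 − 80883.36 = 1120.64

$1,120.64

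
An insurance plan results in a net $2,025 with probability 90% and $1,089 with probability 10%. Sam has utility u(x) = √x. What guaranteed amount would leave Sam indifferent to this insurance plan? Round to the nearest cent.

$1,918.44

E[u] = 0.9·√2025 + 0.1·√1089 = 0.9·45 + 0.1·33 = 43.8
CE = (43.8)² = 1918.44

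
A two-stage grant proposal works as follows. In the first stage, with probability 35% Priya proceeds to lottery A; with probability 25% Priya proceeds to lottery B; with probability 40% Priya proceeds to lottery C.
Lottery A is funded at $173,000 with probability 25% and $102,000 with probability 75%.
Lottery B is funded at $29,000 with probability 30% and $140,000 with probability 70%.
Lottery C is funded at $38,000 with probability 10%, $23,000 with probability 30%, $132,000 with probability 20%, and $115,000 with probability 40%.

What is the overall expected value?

$101,827.50

EV(A) = 0.25 × 173000 + 0.75 × 102000 = 43250 + 76500 = 119750
EV(B) = 0.3 × 29000 + 0.7 × 140000 = 8700 + 98000 = 106700
EV(C) = 0.1 × 38000 + 0.3 × 23000 + 0.2 × 132000 + 0.4 × 115000 = 3800 + 6900 + 26400 + 46000 = 83100
Overall = 0.35 × 119750 + 0.25 × 106700 + 0.4 × 83100 = 41912.5 + 26675 + 33240 = 101827.5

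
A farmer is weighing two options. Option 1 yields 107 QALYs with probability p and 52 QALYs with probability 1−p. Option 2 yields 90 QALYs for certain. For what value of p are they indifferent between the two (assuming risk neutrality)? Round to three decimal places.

p·107 + (1−p)·52 = 90
55p + 52 = 90
p = (90 − 52) / 55

p = 0.691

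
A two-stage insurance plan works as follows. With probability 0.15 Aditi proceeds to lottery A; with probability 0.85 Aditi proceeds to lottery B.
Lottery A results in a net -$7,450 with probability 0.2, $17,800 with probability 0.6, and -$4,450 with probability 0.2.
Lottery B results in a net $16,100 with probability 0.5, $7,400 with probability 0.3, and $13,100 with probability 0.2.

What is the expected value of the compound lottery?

EV(A) = 0.2 × (-7450) + 0.6 × 17800 + 0.2 × (-4450) = -1490 + 10680 − 890 = 8300
EV(B) = 0.5 × 16100 + 0.3 × 7400 + 0.2 × 13100 = 8050 + 2220 + 2620 = 12890
Overall = 0.15 × 8300 + 0.85 × 12890 = 1245 + 10956.5 = 12201.5

$12,201.50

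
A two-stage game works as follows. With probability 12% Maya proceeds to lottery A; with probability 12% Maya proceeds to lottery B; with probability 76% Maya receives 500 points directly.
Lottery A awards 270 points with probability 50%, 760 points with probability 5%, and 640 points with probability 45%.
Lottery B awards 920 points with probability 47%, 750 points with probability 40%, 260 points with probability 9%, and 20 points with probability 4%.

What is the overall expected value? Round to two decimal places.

526.11 points

EV(A) = 0.5 × 270 + 0.05 × 760 + 0.45 × 640 = 135 + 38 + 288 = 461
EV(B) = 0.47 × 920 + 0.4 × 750 + 0.09 × 260 + 0.04 × 20 = 432.4 + 300 + 23.4 + 0.8 = 756.6
Branch C: 500 (certain)
Overall = 0.12 × 461 + 0.12 × 756.6 + 0.76 × 500 = 55.32 + 90.792 + 380 = 526.112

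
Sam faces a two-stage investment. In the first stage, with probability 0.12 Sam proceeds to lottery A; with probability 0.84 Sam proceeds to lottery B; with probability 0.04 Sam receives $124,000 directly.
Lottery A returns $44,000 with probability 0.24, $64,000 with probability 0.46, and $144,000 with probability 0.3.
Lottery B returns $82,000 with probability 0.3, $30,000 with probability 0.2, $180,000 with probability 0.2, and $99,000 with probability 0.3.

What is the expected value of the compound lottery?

EV(A) = 0.24 × 44000 + 0.46 × 64000 + 0.3 × 144000 = 10560 + 29440 + 43200 = 83200
EV(B) = 0.3 × 82000 + 0.2 × 30000 + 0.2 × 180000 + 0.3 × 99000 = 24600 + 6000 + 36000 + 29700 = 96300
Branch C: 124000 (certain)
Overall = 0.12 × 83200 + 0.84 × 96300 + 0.04 × 124000 = 9984 + 80892 + 4960 = 95836

$95,836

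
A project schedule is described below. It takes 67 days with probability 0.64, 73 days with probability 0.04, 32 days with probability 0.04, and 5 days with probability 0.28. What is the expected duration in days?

EV = 0.64 × 67 + 0.04 × 73 + 0.04 × 32 + 0.28 × 5 = 42.88 + 2.92 + 1.28 + 1.4 = 48.48

48.48 days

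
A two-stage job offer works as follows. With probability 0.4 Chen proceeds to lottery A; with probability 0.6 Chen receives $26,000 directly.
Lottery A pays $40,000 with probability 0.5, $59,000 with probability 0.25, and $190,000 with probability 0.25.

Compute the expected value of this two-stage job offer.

EV(A) = 0.5 × 40000 + 0.25 × 59000 + 0.25 × 190000 = 20000 + 14750 + 47500 = 82250
Branch B: 26000 (certain)
Overall = 0.4 × 82250 + 0.6 × 26000 = 32900 + 15600 = 48500

$48,500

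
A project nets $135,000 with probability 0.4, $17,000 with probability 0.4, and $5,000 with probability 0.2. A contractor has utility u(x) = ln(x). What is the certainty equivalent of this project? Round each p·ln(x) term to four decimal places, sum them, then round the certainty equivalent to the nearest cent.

E[u] = 0.4·ln(135000) + 0.4·ln(17000) + 0.2·ln(5000) = 4.7252 + 3.8964 + 1.7034 = 10.3250
CE = e^10.3250 ≈ 30485.30

$30,485.30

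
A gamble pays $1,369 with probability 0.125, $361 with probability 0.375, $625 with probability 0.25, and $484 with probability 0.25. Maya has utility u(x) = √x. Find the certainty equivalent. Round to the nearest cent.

E[u] = 0.125·√1369 + 0.375·√361 + 0.25·√625 + 0.25·√484 = 0.125·37 + 0.375·19 + 0.25·25 + 0.25·22 = 23.5
CE = (23.5)² = 552.25

$552.25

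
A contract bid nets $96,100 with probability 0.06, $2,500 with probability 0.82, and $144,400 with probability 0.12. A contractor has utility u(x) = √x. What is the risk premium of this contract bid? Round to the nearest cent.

E[u] = 0.06·√96100 + 0.82·√2500 + 0.12·√144400 = 0.06·310 + 0.82·50 + 0.12·380 = 105.2
CE = (105.2)² = 11067.04
Risk premium = EV − CE = 25144 − 11067.04 = 14076.96

$14,076.96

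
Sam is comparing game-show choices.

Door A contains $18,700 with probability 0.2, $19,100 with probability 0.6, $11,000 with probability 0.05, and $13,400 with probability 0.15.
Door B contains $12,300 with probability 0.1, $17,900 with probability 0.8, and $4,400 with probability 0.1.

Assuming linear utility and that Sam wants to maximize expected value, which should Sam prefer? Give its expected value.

Door A ($17,760)

Door A = 0.2 × 18700 + 0.6 × 19100 + 0.05 × 11000 + 0.15 × 13400 = 3740 + 11460 + 550 + 2010 = 17760
Door B = 0.1 × 12300 + 0.8 × 17900 + 0.1 × 4400 = 1230 + 14320 + 440 = 15990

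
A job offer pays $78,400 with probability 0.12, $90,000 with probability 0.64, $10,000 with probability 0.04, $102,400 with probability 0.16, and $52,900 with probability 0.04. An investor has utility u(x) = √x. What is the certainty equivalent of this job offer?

$84,100

E[u] = 0.12·√78400 + 0.64·√90000 + 0.04·√10000 + 0.16·√102400 + 0.04·√52900 = 0.12·280 + 0.64·300 + 0.04·100 + 0.16·320 + 0.04·230 = 290
CE = (290)² = 84100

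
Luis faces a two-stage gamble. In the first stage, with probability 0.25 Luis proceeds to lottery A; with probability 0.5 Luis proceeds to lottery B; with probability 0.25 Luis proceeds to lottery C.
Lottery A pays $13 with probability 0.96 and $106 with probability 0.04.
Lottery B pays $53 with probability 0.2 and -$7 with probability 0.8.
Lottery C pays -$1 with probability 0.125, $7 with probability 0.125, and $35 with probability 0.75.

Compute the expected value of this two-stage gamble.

$13.43

EV(A) = 0.96 × 13 + 0.04 × 106 = 12.48 + 4.24 = 16.72
EV(B) = 0.2 × 53 + 0.8 × (-7) = 10.6 − 5.6 = 5
EV(C) = 0.125 × (-1) + 0.125 × 7 + 0.75 × 35 = -0.125 + 0.875 + 26.25 = 27
Overall = 0.25 × 16.72 + 0.5 × 5 + 0.25 × 27 = 4.18 + 2.5 + 6.75 = 13.43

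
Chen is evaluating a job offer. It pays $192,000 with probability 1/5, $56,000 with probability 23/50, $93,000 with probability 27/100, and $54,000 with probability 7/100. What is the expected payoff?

EV = 1/5 × 192000 + 23/50 × 56000 + 27/100 × 93000 + 7/100 × 54000 = 38400 + 25760 + 25110 + 3780 = 93050

$93,050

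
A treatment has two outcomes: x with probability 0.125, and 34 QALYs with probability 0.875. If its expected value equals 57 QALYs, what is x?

x = 218 QALYs

0.125·x + 0.875·34 = 57
0.125·x = 57 − 29.75 = 27.25
x = 27.25 / 0.125 = 218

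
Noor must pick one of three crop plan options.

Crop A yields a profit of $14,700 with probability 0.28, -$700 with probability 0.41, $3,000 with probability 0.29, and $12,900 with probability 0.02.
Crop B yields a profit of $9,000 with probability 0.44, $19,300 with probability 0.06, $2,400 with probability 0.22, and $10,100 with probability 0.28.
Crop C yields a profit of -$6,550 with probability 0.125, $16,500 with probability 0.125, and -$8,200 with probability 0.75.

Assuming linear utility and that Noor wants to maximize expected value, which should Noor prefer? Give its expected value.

Crop B ($8,474)

Crop A = 0.28 × 14700 + 0.41 × (-700) + 0.29 × 3000 + 0.02 × 12900 = 4116 − 287 + 870 + 258 = 4957
Crop B = 0.44 × 9000 + 0.06 × 19300 + 0.22 × 2400 + 0.28 × 10100 = 3960 + 1158 + 528 + 2828 = 8474
Crop C = 0.125 × (-6550) + 0.125 × 16500 + 0.75 × (-8200) = -818.75 + 2062.5 − 6150 = -4906.25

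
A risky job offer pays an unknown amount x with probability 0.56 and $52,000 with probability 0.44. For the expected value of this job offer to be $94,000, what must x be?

0.56·x + 0.44·52000 = 94000
0.56·x = 94000 − 22880 = 71120
x = 71120 / 0.56 = 127000

x = $127,000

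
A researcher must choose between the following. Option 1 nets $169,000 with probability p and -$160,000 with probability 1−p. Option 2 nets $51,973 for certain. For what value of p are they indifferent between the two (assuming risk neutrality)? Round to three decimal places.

p = 0.644

p·169000 + (1−p)·(-160000) = 51973
329000p − 160000 = 51973
p = (51973 + 160000) / 329000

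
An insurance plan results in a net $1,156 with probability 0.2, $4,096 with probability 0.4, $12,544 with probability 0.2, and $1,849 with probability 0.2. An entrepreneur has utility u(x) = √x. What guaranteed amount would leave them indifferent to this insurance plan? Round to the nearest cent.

$4,019.56

E[u] = 0.2·√1156 + 0.4·√4096 + 0.2·√12544 + 0.2·√1849 = 0.2·34 + 0.4·64 + 0.2·112 + 0.2·43 = 63.4
CE = (63.4)² = 4019.56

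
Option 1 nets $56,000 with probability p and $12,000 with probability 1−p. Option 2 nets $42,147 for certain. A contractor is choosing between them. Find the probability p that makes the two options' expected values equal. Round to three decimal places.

p = 0.685

p·56000 + (1−p)·12000 = 42147
44000p + 12000 = 42147
p = (42147 − 12000) / 44000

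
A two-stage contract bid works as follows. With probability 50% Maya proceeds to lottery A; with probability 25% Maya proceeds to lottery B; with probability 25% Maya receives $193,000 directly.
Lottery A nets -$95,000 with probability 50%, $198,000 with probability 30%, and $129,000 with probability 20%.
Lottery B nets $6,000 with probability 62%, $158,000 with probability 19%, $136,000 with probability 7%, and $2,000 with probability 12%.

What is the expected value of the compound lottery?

$77,975

EV(A) = 0.5 × (-95000) + 0.3 × 198000 + 0.2 × 129000 = -47500 + 59400 + 25800 = 37700
EV(B) = 0.62 × 6000 + 0.19 × 158000 + 0.07 × 136000 + 0.12 × 2000 = 3720 + 30020 + 9520 + 240 = 43500
Branch C: 193000 (certain)
Overall = 0.5 × 37700 + 0.25 × 43500 + 0.25 × 193000 = 18850 + 10875 + 48250 = 77975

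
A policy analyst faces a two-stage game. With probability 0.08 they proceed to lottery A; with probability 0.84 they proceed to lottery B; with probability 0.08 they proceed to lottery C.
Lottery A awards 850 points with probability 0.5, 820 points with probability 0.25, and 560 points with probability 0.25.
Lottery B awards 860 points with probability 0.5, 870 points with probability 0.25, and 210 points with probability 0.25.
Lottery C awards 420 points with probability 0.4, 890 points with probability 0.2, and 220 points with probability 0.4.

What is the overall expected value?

684.32 points

EV(A) = 0.5 × 850 + 0.25 × 820 + 0.25 × 560 = 425 + 205 + 140 = 770
EV(B) = 0.5 × 860 + 0.25 × 870 + 0.25 × 210 = 430 + 217.5 + 52.5 = 700
EV(C) = 0.4 × 420 + 0.2 × 890 + 0.4 × 220 = 168 + 178 + 88 = 434
Overall = 0.08 × 770 + 0.84 × 700 + 0.08 × 434 = 61.6 + 588 + 34.72 = 684.32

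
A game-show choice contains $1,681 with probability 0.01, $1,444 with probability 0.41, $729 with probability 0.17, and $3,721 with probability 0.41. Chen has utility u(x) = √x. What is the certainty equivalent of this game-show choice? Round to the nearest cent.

E[u] = 0.01·√1681 + 0.41·√1444 + 0.17·√729 + 0.41·√3721 = 0.01·41 + 0.41·38 + 0.17·27 + 0.41·61 = 45.59
CE = (45.59)² = 2078.4481

$2,078.45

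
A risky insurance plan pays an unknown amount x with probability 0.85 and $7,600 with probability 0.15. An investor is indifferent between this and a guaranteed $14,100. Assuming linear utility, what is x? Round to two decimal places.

x = $15,247.06

0.85·x + 0.15·7600 = 14100
0.85·x = 14100 − 1140 = 12960
x = 12960 / 0.85 = 15247.0588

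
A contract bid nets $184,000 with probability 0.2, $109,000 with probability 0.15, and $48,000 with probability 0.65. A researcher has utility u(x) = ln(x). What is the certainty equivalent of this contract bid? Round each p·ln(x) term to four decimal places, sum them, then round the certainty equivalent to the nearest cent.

$71,018.81

E[u] = 0.2·ln(184000) + 0.15·ln(109000) + 0.65·ln(48000) = 2.4245 + 1.7399 + 7.0063 = 11.1707
CE = e^11.1707 ≈ 71018.81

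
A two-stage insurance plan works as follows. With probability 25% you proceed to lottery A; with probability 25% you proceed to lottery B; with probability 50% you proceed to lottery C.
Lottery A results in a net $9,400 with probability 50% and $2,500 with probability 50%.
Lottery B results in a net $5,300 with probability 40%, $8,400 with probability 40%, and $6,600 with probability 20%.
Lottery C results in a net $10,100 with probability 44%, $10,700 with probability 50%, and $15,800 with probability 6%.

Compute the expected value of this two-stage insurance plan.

$8,558.50

EV(A) = 0.5 × 9400 + 0.5 × 2500 = 4700 + 1250 = 5950
EV(B) = 0.4 × 5300 + 0.4 × 8400 + 0.2 × 6600 = 2120 + 3360 + 1320 = 6800
EV(C) = 0.44 × 10100 + 0.5 × 10700 + 0.06 × 15800 = 4444 + 5350 + 948 = 10742
Overall = 0.25 × 5950 + 0.25 × 6800 + 0.5 × 10742 = 1487.5 + 1700 + 5371 = 8558.5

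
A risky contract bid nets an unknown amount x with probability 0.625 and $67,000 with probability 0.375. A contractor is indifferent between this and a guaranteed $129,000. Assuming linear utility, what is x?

x = $166,200

0.625·x + 0.375·67000 = 129000
0.625·x = 129000 − 25125 = 103875
x = 103875 / 0.625 = 166200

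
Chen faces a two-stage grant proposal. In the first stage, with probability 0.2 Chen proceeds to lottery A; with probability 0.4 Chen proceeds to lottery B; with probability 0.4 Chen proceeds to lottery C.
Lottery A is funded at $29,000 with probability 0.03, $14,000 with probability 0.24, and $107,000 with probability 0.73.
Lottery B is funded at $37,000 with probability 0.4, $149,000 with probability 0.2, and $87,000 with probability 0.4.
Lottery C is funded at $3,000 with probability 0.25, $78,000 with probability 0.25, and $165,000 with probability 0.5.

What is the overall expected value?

$89,328

EV(A) = 0.03 × 29000 + 0.24 × 14000 + 0.73 × 107000 = 870 + 3360 + 78110 = 82340
EV(B) = 0.4 × 37000 + 0.2 × 149000 + 0.4 × 87000 = 14800 + 29800 + 34800 = 79400
EV(C) = 0.25 × 3000 + 0.25 × 78000 + 0.5 × 165000 = 750 + 19500 + 82500 = 102750
Overall = 0.2 × 82340 + 0.4 × 79400 + 0.4 × 102750 = 16468 + 31760 + 41100 = 89328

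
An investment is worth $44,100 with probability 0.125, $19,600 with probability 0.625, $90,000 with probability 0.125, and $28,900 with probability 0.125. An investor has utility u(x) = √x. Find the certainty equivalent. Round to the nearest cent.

$29,756.25

E[u] = 0.125·√44100 + 0.625·√19600 + 0.125·√90000 + 0.125·√28900 = 0.125·210 + 0.625·140 + 0.125·300 + 0.125·170 = 172.5
CE = (172.5)² = 29756.25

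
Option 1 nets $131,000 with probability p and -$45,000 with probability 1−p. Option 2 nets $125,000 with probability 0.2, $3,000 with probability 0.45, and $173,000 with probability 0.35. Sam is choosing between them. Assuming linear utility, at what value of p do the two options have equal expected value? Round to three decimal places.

EV(Option 2) = 0.2 × 125000 + 0.45 × 3000 + 0.35 × 173000 = 25000 + 1350 + 60550 = 86900
p·131000 + (1−p)·(-45000) = 86900
176000p − 45000 = 86900
p = (86900 + 45000) / 176000

p = 0.749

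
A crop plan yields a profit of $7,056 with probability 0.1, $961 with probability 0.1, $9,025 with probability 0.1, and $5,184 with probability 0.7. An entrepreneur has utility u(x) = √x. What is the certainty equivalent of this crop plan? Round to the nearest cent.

$5,097.96

E[u] = 0.1·√7056 + 0.1·√961 + 0.1·√9025 + 0.7·√5184 = 0.1·84 + 0.1·31 + 0.1·95 + 0.7·72 = 71.4
CE = (71.4)² = 5097.96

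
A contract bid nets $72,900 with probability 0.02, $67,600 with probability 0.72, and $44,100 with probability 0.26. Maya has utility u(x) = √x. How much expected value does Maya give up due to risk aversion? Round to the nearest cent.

E[u] = 0.02·√72900 + 0.72·√67600 + 0.26·√44100 = 0.02·270 + 0.72·260 + 0.26·210 = 247.2
CE = (247.2)² = 61107.84
Risk premium = EV − CE = 61596 − 61107.84 = 488.16

$488.16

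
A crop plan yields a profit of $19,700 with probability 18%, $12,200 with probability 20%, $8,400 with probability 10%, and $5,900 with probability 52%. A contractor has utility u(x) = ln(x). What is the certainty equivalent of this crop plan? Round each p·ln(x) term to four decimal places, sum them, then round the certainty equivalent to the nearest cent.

E[u] = 0.18·ln(19700) + 0.2·ln(12200) + 0.1·ln(8400) + 0.52·ln(5900) = 1.7799 + 1.8818 + 0.9036 + 4.5150 = 9.0803
CE = e^9.0803 ≈ 8780.60

$8,780.60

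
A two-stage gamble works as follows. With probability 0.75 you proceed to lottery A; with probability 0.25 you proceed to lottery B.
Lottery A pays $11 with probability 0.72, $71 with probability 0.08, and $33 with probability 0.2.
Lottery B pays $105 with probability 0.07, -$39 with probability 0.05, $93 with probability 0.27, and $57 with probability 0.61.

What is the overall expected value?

$31.47

EV(A) = 0.72 × 11 + 0.08 × 71 + 0.2 × 33 = 7.92 + 5.68 + 6.6 = 20.2
EV(B) = 0.07 × 105 + 0.05 × (-39) + 0.27 × 93 + 0.61 × 57 = 7.35 − 1.95 + 25.11 + 34.77 = 65.28
Overall = 0.75 × 20.2 + 0.25 × 65.28 = 15.15 + 16.32 = 31.47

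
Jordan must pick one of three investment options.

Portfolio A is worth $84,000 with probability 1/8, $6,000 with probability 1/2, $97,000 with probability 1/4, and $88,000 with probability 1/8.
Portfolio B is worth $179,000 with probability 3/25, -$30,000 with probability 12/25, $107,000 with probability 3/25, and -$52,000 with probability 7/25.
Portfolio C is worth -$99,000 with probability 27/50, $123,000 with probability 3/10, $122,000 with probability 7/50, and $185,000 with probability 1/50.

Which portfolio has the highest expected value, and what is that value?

Portfolio A = 1/8 × 84000 + 1/2 × 6000 + 1/4 × 97000 + 1/8 × 88000 = 10500 + 3000 + 24250 + 11000 = 48750
Portfolio B = 3/25 × 179000 + 12/25 × (-30000) + 3/25 × 107000 + 7/25 × (-52000) = 21480 − 14400 + 12840 − 14560 = 5360
Portfolio C = 27/50 × (-99000) + 3/10 × 123000 + 7/50 × 122000 + 1/50 × 185000 = -53460 + 36900 + 17080 + 3700 = 4220

Portfolio A ($48,750)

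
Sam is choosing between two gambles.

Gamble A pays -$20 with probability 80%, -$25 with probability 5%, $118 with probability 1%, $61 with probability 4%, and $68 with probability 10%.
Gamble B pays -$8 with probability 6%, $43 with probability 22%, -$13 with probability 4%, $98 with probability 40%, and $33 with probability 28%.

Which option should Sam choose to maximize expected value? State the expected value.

Gamble B ($56.90)

Gamble A = 0.8 × (-20) + 0.05 × (-25) + 0.01 × 118 + 0.04 × 61 + 0.1 × 68 = -16 − 1.25 + 1.18 + 2.44 + 6.8 = -6.83
Gamble B = 0.06 × (-8) + 0.22 × 43 + 0.04 × (-13) + 0.4 × 98 + 0.28 × 33 = -0.48 + 9.46 − 0.52 + 39.2 + 9.24 = 56.9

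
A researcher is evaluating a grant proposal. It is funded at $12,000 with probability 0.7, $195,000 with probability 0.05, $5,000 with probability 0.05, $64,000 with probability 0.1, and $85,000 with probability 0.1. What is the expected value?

EV = 0.7 × 12000 + 0.05 × 195000 + 0.05 × 5000 + 0.1 × 64000 + 0.1 × 85000 = 8400 + 9750 + 250 + 6400 + 8500 = 33300

$33,300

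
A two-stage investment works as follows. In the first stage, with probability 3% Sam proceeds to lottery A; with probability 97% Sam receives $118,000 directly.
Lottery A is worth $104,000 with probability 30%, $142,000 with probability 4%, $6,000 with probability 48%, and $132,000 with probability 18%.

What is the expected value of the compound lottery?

EV(A) = 0.3 × 104000 + 0.04 × 142000 + 0.48 × 6000 + 0.18 × 132000 = 31200 + 5680 + 2880 + 23760 = 63520
Branch B: 118000 (certain)
Overall = 0.03 × 63520 + 0.97 × 118000 = 1905.6 + 114460 = 116365.6

$116,365.60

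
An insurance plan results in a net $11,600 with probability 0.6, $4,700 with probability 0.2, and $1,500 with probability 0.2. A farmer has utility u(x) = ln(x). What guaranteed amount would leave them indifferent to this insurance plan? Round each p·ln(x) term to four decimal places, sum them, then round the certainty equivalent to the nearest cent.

$6,431.74

E[u] = 0.6·ln(11600) + 0.2·ln(4700) + 0.2·ln(1500) = 5.6153 + 1.6911 + 1.4626 = 8.7690
CE = e^8.7690 ≈ 6431.74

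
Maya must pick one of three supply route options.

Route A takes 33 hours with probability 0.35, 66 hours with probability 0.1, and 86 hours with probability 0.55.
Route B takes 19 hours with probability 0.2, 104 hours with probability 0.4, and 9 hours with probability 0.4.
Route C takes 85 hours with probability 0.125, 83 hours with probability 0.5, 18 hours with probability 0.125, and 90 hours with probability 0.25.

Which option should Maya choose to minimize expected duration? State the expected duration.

Route A = 0.35 × 33 + 0.1 × 66 + 0.55 × 86 = 11.55 + 6.6 + 47.3 = 65.45
Route B = 0.2 × 19 + 0.4 × 104 + 0.4 × 9 = 3.8 + 41.6 + 3.6 = 49
Route C = 0.125 × 85 + 0.5 × 83 + 0.125 × 18 + 0.25 × 90 = 10.625 + 41.5 + 2.25 + 22.5 = 76.875

Route B (49 hours)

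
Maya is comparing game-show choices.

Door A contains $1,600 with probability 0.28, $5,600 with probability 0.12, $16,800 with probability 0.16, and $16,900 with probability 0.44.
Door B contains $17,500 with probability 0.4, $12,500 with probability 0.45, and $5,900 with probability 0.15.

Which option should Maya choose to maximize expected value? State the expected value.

Door B ($13,510)

Door A = 0.28 × 1600 + 0.12 × 5600 + 0.16 × 16800 + 0.44 × 16900 = 448 + 672 + 2688 + 7436 = 11244
Door B = 0.4 × 17500 + 0.45 × 12500 + 0.15 × 5900 = 7000 + 5625 + 885 = 13510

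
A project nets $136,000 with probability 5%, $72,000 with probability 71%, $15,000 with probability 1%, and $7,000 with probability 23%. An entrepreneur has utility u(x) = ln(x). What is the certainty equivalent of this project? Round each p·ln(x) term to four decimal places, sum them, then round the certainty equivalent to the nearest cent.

E[u] = 0.05·ln(136000) + 0.71·ln(72000) + 0.01·ln(15000) + 0.23·ln(7000) = 0.5910 + 7.9409 + 0.0962 + 2.0363 = 10.6644
CE = e^10.6644 ≈ 42804.56

$42,804.56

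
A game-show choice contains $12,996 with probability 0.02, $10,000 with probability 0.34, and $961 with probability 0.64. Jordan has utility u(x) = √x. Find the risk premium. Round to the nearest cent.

E[u] = 0.02·√12996 + 0.34·√10000 + 0.64·√961 = 0.02·114 + 0.34·100 + 0.64·31 = 56.12
CE = (56.12)² = 3149.4544
Risk premium = EV − CE = 4274.96 − 3149.4544 = 1125.5056

$1,125.51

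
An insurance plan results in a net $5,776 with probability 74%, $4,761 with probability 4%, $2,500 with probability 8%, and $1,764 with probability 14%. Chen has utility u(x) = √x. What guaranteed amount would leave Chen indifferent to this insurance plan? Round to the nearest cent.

$4,744.45

E[u] = 0.74·√5776 + 0.04·√4761 + 0.08·√2500 + 0.14·√1764 = 0.74·76 + 0.04·69 + 0.08·50 + 0.14·42 = 68.88
CE = (68.88)² = 4744.4544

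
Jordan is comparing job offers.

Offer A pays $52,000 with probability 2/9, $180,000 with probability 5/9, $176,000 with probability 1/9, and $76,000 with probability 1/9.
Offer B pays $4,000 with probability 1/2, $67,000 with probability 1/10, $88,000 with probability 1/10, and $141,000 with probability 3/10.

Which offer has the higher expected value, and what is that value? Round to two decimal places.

Offer A ($139,555.56)

Offer A = 2/9 × 52000 + 5/9 × 180000 + 1/9 × 176000 + 1/9 × 76000 = 11555.5556 + 100000 + 19555.5556 + 8444.4444 = 139555.5556
Offer B = 1/2 × 4000 + 1/10 × 67000 + 1/10 × 88000 + 3/10 × 141000 = 2000 + 6700 + 8800 + 42300 = 59800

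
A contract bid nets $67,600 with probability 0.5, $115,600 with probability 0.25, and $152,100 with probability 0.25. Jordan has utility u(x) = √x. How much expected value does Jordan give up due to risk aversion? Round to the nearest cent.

$3,068.75

E[u] = 0.5·√67600 + 0.25·√115600 + 0.25·√152100 = 0.5·260 + 0.25·340 + 0.25·390 = 312.5
CE = (312.5)² = 97656.25
Risk premium = EV − CE = 100725 − 97656.25 = 3068.75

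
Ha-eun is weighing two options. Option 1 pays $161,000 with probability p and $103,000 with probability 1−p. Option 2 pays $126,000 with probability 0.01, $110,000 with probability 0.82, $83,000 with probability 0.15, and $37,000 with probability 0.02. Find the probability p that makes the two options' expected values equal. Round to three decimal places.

p = 0.028

EV(Option 2) = 0.01 × 126000 + 0.82 × 110000 + 0.15 × 83000 + 0.02 × 37000 = 1260 + 90200 + 12450 + 740 = 104650
p·161000 + (1−p)·103000 = 104650
58000p + 103000 = 104650
p = (104650 − 103000) / 58000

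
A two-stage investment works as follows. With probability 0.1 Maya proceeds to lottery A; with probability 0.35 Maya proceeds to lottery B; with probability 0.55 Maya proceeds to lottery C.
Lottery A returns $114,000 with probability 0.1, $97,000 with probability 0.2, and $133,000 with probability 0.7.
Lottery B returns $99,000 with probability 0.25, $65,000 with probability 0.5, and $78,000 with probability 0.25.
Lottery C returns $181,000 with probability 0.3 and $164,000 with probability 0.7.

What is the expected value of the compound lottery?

EV(A) = 0.1 × 114000 + 0.2 × 97000 + 0.7 × 133000 = 11400 + 19400 + 93100 = 123900
EV(B) = 0.25 × 99000 + 0.5 × 65000 + 0.25 × 78000 = 24750 + 32500 + 19500 = 76750
EV(C) = 0.3 × 181000 + 0.7 × 164000 = 54300 + 114800 = 169100
Overall = 0.1 × 123900 + 0.35 × 76750 + 0.55 × 169100 = 12390 + 26862.5 + 93005 = 132257.5

$132,257.50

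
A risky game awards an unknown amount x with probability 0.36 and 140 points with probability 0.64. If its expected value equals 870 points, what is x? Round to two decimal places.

x = 2167.78 points

0.36·x + 0.64·140 = 870
0.36·x = 870 − 89.6 = 780.4
x = 780.4 / 0.36 = 2167.7778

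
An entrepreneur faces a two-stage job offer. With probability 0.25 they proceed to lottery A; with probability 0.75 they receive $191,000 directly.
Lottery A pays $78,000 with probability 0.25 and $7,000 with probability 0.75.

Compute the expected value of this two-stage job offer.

EV(A) = 0.25 × 78000 + 0.75 × 7000 = 19500 + 5250 = 24750
Branch B: 191000 (certain)
Overall = 0.25 × 24750 + 0.75 × 191000 = 6187.5 + 143250 = 149437.5

$149,437.50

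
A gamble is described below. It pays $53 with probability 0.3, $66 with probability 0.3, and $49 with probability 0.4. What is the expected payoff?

$55.30

EV = 0.3 × 53 + 0.3 × 66 + 0.4 × 49 = 15.9 + 19.8 + 19.6 = 55.3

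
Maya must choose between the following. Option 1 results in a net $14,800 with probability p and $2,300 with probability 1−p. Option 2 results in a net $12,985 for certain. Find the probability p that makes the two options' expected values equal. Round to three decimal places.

p = 0.855

p·14800 + (1−p)·2300 = 12985
12500p + 2300 = 12985
p = (12985 − 2300) / 12500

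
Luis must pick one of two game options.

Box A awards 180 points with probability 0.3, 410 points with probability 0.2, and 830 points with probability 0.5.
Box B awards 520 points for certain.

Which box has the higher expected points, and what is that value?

Box A = 0.3 × 180 + 0.2 × 410 + 0.5 × 830 = 54 + 82 + 415 = 551
Box B: 520 (certain)

Box A (551 points)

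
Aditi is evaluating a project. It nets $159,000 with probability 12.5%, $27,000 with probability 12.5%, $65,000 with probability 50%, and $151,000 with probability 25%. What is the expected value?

EV = 0.125 × 159000 + 0.125 × 27000 + 0.5 × 65000 + 0.25 × 151000 = 19875 + 3375 + 32500 + 37750 = 93500

$93,500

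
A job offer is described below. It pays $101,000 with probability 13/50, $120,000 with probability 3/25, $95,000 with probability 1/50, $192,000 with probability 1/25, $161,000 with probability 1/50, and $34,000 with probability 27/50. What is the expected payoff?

$71,820

EV = 13/50 × 101000 + 3/25 × 120000 + 1/50 × 95000 + 1/25 × 192000 + 1/50 × 161000 + 27/50 × 34000 = 26260 + 14400 + 1900 + 7680 + 3220 + 18360 = 71820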